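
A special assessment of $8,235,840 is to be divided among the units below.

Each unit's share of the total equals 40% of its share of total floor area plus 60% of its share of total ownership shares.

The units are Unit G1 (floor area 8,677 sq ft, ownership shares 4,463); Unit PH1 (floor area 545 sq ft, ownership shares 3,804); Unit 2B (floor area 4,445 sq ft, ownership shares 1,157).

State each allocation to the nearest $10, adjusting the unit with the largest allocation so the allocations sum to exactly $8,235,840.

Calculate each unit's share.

Totals — floor area 13,667, ownership shares 9,424.
Composite weights (40% floor area + 60% ownership shares): Unit G1 0.5381; Unit PH1 0.2581; Unit 2B 0.2038.
Pro-rata amounts: Unit G1 4,431,719.02; Unit PH1 2,126,007.84; Unit 2B 1,678,113.15.
Rounded to nearest $10: Unit G1 $4,431,720; Unit PH1 $2,126,010; Unit 2B $1,678,110. Sum = $8,235,840.
Sum already equals the total — no adjustment.

Unit G1: $4,431,720 | Unit PH1: $2,126,010 | Unit 2B: $1,678,110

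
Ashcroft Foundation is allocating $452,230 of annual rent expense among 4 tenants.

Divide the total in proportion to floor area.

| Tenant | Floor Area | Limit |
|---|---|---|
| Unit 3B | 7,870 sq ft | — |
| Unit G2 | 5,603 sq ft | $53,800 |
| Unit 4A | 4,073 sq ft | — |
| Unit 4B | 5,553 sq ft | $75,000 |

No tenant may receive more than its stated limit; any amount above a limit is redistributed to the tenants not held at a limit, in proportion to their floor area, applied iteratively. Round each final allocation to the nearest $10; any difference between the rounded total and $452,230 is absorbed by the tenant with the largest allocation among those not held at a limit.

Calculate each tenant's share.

Unit 3B: $213,130 | Unit G2: $53,800 | Unit 4A: $110,300 | Unit 4B: $75,000

Floor area total: 23,099.
Unconstrained shares: Unit 3B 154,078.10; Unit G2 109,694.995; Unit 4A 79,740.80; Unit 4B 108,716.10.
Cap binds for Unit G2 ($53,800), Unit 4B ($75,000); balance $323,430 reallocated over remaining floor area 11,943.
Redistributed shares: Unit 3B 213,128.54 → $213,130; Unit 4A 110,301.46 → $110,300.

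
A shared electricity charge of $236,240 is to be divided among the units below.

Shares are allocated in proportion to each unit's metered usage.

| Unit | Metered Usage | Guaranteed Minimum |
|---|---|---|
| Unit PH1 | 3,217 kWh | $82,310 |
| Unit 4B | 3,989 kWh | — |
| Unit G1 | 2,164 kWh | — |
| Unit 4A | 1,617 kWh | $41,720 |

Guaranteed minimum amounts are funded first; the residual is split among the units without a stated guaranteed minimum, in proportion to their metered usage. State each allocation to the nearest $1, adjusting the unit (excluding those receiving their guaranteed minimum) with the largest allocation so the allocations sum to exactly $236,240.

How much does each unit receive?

Fund the minimums — Unit PH1 $82,310; Unit 4A $41,720. Balance $112,210.
Balance split over remaining metered usage 6,153: Unit 4B 72,745.93 → $72,746; Unit G1 39,464.07 → $39,464.

Unit PH1: $82,310 | Unit 4B: $72,746 | Unit G1: $39,464 | Unit 4A: $41,720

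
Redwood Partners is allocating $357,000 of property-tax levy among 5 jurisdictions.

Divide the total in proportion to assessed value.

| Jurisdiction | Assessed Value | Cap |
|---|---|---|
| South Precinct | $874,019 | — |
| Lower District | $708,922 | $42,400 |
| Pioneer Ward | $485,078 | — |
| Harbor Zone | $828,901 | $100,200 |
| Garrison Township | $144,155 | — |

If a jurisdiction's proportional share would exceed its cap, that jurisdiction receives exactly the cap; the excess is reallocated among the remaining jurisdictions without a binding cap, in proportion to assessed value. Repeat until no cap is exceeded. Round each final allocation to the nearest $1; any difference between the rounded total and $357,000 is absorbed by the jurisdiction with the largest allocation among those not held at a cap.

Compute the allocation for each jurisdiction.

South Precinct: $124,656; Lower District: $42,400; Pioneer Ward: $69,184; Harbor Zone: $100,200; Garrison Township: $20,560

Assessed value total: 3,041,075.
Pro-rata shares before constraints: South Precinct 102,603.45; Lower District 83,222.27; Pioneer Ward 56,944.62; Harbor Zone 97,306.93; Garrison Township 16,922.74.
Cap binds for Lower District ($42,400); balance $314,600 reallocated over remaining assessed value 2,332,153.
Cap binds for Harbor Zone ($100,200); balance $214,400 reallocated over remaining assessed value 1,503,252.
Remaining shares: South Precinct 124,656.19 → $124,656; Pioneer Ward 69,183.82 → $69,184; Garrison Township 20,559.98 → $20,560.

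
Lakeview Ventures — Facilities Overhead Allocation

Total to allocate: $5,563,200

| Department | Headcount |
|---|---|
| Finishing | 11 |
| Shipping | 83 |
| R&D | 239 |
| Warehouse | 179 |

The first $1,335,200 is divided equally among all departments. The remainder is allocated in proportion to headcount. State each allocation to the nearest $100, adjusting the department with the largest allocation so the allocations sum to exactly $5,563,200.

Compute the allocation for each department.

Finishing: $424,600 | Shipping: $1,019,200 | R&D: $2,307,500 | Warehouse: $1,811,900

Equal tier: $1,335,200 ÷ 4 = $333,800 apiece.
Remainder $4,228,000 by headcount (total 512): Finishing 90,835.94 → $90,800; Shipping 685,398.44 → $685,400; R&D 1,973,617.19 → $1,973,600; Warehouse 1,478,148.44 → $1,478,100.
Rounding difference +$100 on remainder applied to R&D.
Totals: Finishing $333,800 + $90,800 = $424,600; Shipping $333,800 + $685,400 = $1,019,200; R&D $333,800 + $1,973,700 = $2,307,500; Warehouse $333,800 + $1,478,100 = $1,811,900.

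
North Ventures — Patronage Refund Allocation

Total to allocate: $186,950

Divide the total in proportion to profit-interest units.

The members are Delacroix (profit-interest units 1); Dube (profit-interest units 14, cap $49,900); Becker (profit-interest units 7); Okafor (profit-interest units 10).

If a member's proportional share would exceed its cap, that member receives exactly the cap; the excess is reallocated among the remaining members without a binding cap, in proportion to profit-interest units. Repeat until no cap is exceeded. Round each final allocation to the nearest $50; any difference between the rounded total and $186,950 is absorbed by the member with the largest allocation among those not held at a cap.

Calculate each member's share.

Total profit-interest units = 32.
Pro-rata shares before constraints: Delacroix 5,842.19; Dube 81,790.62; Becker 40,895.31; Okafor 58,421.88.
Held at cap: Dube ($49,900); balance $137,050 reallocated over remaining profit-interest units 18.
Redistributed shares: Delacroix 7,613.89 → $7,600; Becker 53,297.22 → $53,300; Okafor 76,138.89 → $76,150.

Delacroix: $7,600 | Dube: $49,900 | Becker: $53,300 | Okafor: $76,150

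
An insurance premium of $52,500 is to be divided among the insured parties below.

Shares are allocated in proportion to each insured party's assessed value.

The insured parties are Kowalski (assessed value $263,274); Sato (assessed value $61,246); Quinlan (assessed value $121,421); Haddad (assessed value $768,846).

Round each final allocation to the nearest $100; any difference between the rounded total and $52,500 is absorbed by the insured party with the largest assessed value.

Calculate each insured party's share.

Combined assessed value = 1,214,787.
Raw shares: Kowalski 263,274/1,214,787 × $52,500 = 11,378.03; Sato 61,246/1,214,787 × $52,500 = 2,646.90; Quinlan 121,421/1,214,787 × $52,500 = 5,247.51; Haddad 768,846/1,214,787 × $52,500 = 33,227.57.
Rounded to nearest $100: Kowalski $11,400; Sato $2,600; Quinlan $5,200; Haddad $33,200. Sum = $52,400.
Difference $52,500 − $52,400 = +$100 applied to largest assessed value (Haddad): Haddad becomes $33,300.

Kowalski: $11,400 | Sato: $2,600 | Quinlan: $5,200 | Haddad: $33,300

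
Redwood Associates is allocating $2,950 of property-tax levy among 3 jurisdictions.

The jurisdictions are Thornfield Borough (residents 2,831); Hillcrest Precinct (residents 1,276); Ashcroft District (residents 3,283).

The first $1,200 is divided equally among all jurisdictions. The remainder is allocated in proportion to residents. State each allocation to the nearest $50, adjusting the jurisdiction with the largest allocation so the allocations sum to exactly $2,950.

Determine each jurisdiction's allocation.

First tranche $1,200 split equally: $400 each.
Remainder $1,750 by residents (total 7,390): Thornfield Borough 670.40 → $650; Hillcrest Precinct 302.17 → $300; Ashcroft District 777.44 → $800.
Totals: Thornfield Borough $400 + $650 = $1,050; Hillcrest Precinct $400 + $300 = $700; Ashcroft District $400 + $800 = $1,200.

Thornfield Borough: $1,050 · Hillcrest Precinct: $700 · Ashcroft District: $1,200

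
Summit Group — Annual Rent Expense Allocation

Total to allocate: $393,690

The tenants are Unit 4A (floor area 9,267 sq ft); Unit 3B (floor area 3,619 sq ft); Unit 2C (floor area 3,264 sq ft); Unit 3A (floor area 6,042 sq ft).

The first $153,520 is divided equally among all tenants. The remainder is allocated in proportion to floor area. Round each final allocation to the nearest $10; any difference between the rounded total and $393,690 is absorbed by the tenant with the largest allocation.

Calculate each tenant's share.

Unit 4A: $138,670 · Unit 3B: $77,550 · Unit 2C: $73,700 · Unit 3A: $103,770

$153,520 shared equally gives $38,380 per tenant.
Remainder $240,170 by floor area (total 22,192): Unit 4A 100,290.89 → $100,290; Unit 3B 39,166.15 → $39,170; Unit 2C 35,324.21 → $35,320; Unit 3A 65,388.75 → $65,390.
Totals: Unit 4A $38,380 + $100,290 = $138,670; Unit 3B $38,380 + $39,170 = $77,550; Unit 2C $38,380 + $35,320 = $73,700; Unit 3A $38,380 + $65,390 = $103,770.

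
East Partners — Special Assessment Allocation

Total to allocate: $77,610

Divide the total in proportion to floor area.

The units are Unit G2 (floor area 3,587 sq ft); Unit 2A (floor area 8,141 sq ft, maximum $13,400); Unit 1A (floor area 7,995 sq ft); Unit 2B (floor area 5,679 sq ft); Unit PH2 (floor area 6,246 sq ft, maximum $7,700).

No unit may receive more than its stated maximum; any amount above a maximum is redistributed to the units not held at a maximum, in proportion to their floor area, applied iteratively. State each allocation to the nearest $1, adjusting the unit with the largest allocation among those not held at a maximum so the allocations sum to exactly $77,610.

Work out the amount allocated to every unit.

Unit G2: $11,743 | Unit 2A: $13,400 | Unit 1A: $26,175 | Unit 2B: $18,592 | Unit PH2: $7,700

Total floor area = 31,648.
Proportional shares (ignoring caps): Unit G2 8,796.36; Unit 2A 19,964.07; Unit 1A 19,606.04; Unit 2B 13,926.54; Unit PH2 15,316.99.
Cap binds for Unit 2A ($13,400), Unit PH2 ($7,700); balance $56,510 reallocated over remaining floor area 17,261.
Remaining shares: Unit G2 11,743.32 → $11,743; Unit 1A 26,174.47 → $26,174; Unit 2B 18,592.22 → $18,592.
Rounding difference +$1 applied to Unit 1A → $26,175.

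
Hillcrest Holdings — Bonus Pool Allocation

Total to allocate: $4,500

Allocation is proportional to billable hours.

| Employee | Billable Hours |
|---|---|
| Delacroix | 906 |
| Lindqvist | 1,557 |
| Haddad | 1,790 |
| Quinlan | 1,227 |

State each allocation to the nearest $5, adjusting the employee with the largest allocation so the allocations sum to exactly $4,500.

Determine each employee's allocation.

Sum of billable hours: 5,480.
Unrounded shares: Delacroix 906/5,480 × $4,500 = 743.98; Lindqvist 1,557/5,480 × $4,500 = 1,278.56; Haddad 1,790/5,480 × $4,500 = 1,469.89; Quinlan 1,227/5,480 × $4,500 = 1,007.57.
At nearest $5: Delacroix $745; Lindqvist $1,280; Haddad $1,470; Quinlan $1,010. Sum = $4,505.
Difference $4,500 − $4,505 = −$5 applied to largest allocation (Haddad): Haddad becomes $1,465.

Delacroix: $745; Lindqvist: $1,280; Haddad: $1,465; Quinlan: $1,010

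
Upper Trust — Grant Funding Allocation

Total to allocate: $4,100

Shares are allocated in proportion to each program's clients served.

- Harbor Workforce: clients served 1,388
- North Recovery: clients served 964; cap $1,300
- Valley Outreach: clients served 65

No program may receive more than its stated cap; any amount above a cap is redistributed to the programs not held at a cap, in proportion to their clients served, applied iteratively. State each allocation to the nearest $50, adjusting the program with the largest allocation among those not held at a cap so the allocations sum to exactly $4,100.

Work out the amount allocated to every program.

Harbor Workforce: $2,650 | North Recovery: $1,300 | Valley Outreach: $150

Clients served total: 2,417.
Unconstrained shares: Harbor Workforce 2,354.49; North Recovery 1,635.25; Valley Outreach 110.26.
Capped: North Recovery ($1,300); balance $2,800 reallocated over remaining clients served 1,453.
Shares after redistribution: Harbor Workforce 2,674.74 → $2,650; Valley Outreach 125.26 → $150.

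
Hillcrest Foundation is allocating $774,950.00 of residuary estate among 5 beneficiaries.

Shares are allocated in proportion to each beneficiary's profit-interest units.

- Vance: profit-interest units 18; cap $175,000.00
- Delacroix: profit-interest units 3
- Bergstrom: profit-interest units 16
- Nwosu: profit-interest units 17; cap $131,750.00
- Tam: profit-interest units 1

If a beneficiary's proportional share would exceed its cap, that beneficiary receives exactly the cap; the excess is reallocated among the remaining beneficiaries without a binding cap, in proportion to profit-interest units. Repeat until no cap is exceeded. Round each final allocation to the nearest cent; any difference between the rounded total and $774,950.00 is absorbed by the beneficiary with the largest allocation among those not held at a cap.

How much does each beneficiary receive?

Total profit-interest units = 55.
Pro-rata shares before constraints: Vance 253,620.0000; Delacroix 42,270.0000; Bergstrom 225,440.0000; Nwosu 239,530.0000; Tam 14,090.0000.
Cap binds for Vance ($175,000.00), Nwosu ($131,750.00); residual $468,200.00 reallocated over remaining profit-interest units 20.
Shares after redistribution: Delacroix 70,230.0000 → $70,230.00; Bergstrom 374,560.0000 → $374,560.00; Tam 23,410.0000 → $23,410.00.

Vance: $175,000.00 · Delacroix: $70,230.00 · Bergstrom: $374,560.00 · Nwosu: $131,750.00 · Tam: $23,410.00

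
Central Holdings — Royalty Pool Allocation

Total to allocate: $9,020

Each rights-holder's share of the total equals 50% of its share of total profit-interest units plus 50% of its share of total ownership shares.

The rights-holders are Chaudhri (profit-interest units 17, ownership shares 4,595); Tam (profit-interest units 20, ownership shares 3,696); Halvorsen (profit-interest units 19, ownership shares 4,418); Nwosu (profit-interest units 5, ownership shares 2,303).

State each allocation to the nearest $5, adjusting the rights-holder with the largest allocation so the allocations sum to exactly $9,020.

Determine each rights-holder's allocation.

Chaudhri: $2,635 | Tam: $2,590 | Halvorsen: $2,735 | Nwosu: $1,060

Profit-interest units total 61; ownership shares total 15,012.
Blended shares (50% profit-interest units + 50% ownership shares): Chaudhri 0.2924; Tam 0.2870; Halvorsen 0.3029; Nwosu 0.1177.
Raw shares: Chaudhri 2,637.34; Tam 2,589.06; Halvorsen 2,732.04; Nwosu 1,061.55.
After rounding ($5): Chaudhri $2,635; Tam $2,590; Halvorsen $2,730; Nwosu $1,060. Sum = $9,015.
Difference $9,020 − $9,015 = +$5 applied to largest allocation (Halvorsen): Halvorsen becomes $2,735.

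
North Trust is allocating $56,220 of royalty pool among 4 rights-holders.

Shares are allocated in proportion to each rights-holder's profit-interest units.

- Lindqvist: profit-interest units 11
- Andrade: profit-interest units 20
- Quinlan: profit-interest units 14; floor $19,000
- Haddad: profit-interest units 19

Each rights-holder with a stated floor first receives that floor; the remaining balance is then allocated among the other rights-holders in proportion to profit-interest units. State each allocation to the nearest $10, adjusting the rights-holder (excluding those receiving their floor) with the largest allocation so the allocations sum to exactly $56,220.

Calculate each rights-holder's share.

Guaranteed amounts: Quinlan $19,000. Balance $37,220.
Balance split over remaining profit-interest units 50: Lindqvist 8,188.40 → $8,190; Andrade 14,888.00 → $14,890; Haddad 14,143.60 → $14,140.

Lindqvist: $8,190; Andrade: $14,890; Quinlan: $19,000; Haddad: $14,140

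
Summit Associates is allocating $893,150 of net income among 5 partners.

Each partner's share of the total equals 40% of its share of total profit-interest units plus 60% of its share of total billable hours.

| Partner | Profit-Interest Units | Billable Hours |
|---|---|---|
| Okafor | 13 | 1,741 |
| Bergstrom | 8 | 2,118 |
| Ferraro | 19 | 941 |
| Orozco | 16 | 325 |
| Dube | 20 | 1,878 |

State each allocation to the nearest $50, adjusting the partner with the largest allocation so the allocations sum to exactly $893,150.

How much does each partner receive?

Profit-interest units total 76; billable hours total 7,003.
Blended shares (40% profit-interest units + 60% billable hours): Okafor 0.2176; Bergstrom 0.2236; Ferraro 0.1806; Orozco 0.1121; Dube 0.2662.
Raw shares: Okafor 194,336.66; Bergstrom 199,681.86; Ferraro 161,323.07; Orozco 100,082.58; Dube 237,725.83.
Rounded to nearest $50: Okafor $194,350; Bergstrom $199,700; Ferraro $161,300; Orozco $100,100; Dube $237,750. Sum = $893,200.
Difference $893,150 − $893,200 = −$50 applied to largest allocation (Dube): Dube becomes $237,700.

Okafor: $194,350 · Bergstrom: $199,700 · Ferraro: $161,300 · Orozco: $100,100 · Dube: $237,700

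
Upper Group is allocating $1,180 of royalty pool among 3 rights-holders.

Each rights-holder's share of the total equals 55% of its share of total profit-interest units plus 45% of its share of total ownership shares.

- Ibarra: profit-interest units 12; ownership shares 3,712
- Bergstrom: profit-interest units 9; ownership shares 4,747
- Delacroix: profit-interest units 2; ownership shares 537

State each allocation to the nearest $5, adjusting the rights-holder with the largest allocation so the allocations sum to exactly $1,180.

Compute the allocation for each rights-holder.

Totals — profit-interest units 23, ownership shares 8,996.
Blended shares (55% profit-interest units + 45% ownership shares): Ibarra 0.4726; Bergstrom 0.4527; Delacroix 0.0747.
Proportional shares: Ibarra 557.71; Bergstrom 534.15; Delacroix 88.13.
At nearest $5: Ibarra $560; Bergstrom $535; Delacroix $90. Sum = $1,185.
Difference $1,180 − $1,185 = −$5 applied to largest allocation (Ibarra): Ibarra becomes $555.

Ibarra: $555 | Bergstrom: $535 | Delacroix: $90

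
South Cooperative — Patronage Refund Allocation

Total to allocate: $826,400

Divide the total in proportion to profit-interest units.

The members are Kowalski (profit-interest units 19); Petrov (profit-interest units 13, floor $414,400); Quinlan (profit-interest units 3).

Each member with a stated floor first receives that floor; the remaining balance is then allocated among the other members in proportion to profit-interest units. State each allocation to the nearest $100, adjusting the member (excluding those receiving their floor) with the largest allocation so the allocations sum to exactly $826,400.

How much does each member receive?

Kowalski: $355,800 · Petrov: $414,400 · Quinlan: $56,200

Guaranteed amounts: Petrov $414,400. Residual $412,000.
Residual split over remaining profit-interest units 22: Kowalski 355,818.18 → $355,800; Quinlan 56,181.82 → $56,200.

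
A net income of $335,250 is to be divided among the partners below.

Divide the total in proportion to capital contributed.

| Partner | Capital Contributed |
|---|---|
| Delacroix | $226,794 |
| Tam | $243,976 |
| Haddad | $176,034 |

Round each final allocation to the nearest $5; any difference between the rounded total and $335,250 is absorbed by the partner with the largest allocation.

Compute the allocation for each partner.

Combined capital contributed = 646,804.
Unrounded shares: Delacroix 226,794/646,804 × $335,250 = 117,551.36; Tam 243,976/646,804 × $335,250 = 126,457.09; Haddad 176,034/646,804 × $335,250 = 91,241.55.
After rounding ($5): Delacroix $117,550; Tam $126,455; Haddad $91,240. Sum = $335,245.
Difference $335,250 − $335,245 = +$5 applied to largest allocation (Tam): Tam becomes $126,460.

Delacroix: $117,550 · Tam: $126,460 · Haddad: $91,240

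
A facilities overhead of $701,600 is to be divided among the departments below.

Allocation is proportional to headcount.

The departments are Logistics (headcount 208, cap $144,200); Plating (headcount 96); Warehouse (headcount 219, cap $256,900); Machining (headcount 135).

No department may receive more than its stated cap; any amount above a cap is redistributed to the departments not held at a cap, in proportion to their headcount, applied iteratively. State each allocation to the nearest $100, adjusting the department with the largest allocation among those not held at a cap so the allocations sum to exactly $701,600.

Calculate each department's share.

Logistics: $144,200; Plating: $124,900; Warehouse: $256,900; Machining: $175,600

Combined headcount = 658.
Unconstrained shares: Logistics 221,782.37; Plating 102,361.09; Warehouse 233,511.25; Machining 143,945.29.
Held at cap: Logistics ($144,200); balance $557,400 reallocated over remaining headcount 450.
Held at cap: Warehouse ($256,900); balance $300,500 reallocated over remaining headcount 231.
Remaining shares: Plating 124,883.12 → $124,900; Machining 175,616.88 → $175,600.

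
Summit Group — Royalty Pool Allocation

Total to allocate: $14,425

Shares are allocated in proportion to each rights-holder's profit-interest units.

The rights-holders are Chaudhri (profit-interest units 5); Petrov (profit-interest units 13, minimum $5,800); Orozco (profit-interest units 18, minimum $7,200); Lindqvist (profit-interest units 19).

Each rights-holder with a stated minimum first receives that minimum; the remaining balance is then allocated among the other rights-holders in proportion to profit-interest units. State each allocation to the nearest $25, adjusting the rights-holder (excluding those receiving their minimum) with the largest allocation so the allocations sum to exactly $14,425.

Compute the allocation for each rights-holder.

Chaudhri: $300; Petrov: $5,800; Orozco: $7,200; Lindqvist: $1,125

Guaranteed amounts: Petrov $5,800; Orozco $7,200. Residual $1,425.
Residual split over remaining profit-interest units 24: Chaudhri 296.88 → $300; Lindqvist 1,128.12 → $1,125.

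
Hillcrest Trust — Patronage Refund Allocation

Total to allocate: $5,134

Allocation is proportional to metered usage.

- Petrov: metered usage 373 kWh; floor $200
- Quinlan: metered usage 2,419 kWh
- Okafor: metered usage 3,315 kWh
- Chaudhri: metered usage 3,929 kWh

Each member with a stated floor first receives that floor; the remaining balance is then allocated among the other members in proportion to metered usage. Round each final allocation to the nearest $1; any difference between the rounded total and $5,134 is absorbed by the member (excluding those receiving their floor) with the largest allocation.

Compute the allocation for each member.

Petrov: $200 | Quinlan: $1,235 | Okafor: $1,693 | Chaudhri: $2,006

Fund the minimums — Petrov $200. Remaining pool $4,934.
Remaining pool split over remaining metered usage 9,663: Quinlan 1,235.16 → $1,235; Okafor 1,692.66 → $1,693; Chaudhri 2,006.18 → $2,006.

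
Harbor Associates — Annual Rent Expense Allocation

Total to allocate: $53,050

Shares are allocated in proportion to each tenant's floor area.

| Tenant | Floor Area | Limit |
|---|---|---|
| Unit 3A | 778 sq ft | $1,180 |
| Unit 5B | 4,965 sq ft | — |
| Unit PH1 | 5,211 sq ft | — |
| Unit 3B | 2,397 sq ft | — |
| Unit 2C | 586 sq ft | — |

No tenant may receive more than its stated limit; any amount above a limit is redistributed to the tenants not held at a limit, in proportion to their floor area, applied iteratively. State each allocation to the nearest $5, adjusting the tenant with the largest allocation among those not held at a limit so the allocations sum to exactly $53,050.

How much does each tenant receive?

Total floor area = 13,937.
Pro-rata shares before constraints: Unit 3A 2,961.39; Unit 5B 18,898.85; Unit PH1 19,835.23; Unit 3B 9,123.98; Unit 2C 2,230.56.
Cap binds for Unit 3A ($1,180); balance $51,870 reallocated over remaining floor area 13,159.
Remaining shares: Unit 5B 19,570.98 → $19,570; Unit PH1 20,540.66 → $20,540; Unit 3B 9,448.47 → $9,450; Unit 2C 2,309.89 → $2,310.

Unit 3A: $1,180 | Unit 5B: $19,570 | Unit PH1: $20,540 | Unit 3B: $9,450 | Unit 2C: $2,310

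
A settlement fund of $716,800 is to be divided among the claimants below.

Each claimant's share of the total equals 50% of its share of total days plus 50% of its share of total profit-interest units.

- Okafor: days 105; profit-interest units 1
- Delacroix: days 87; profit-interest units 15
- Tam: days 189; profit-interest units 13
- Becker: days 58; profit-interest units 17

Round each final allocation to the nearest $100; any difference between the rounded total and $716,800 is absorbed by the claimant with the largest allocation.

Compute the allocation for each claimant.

Days total 439; profit-interest units total 46.
Blended shares (50% days + 50% profit-interest units): Okafor 0.1305; Delacroix 0.2621; Tam 0.3566; Becker 0.2508.
Raw shares: Okafor 93,513.40; Delacroix 187,896.44; Tam 255,586.73; Becker 179,803.43.
After rounding ($100): Okafor $93,500; Delacroix $187,900; Tam $255,600; Becker $179,800. Sum = $716,800.
Rounded total matches; no reconciliation needed.

Okafor: $93,500; Delacroix: $187,900; Tam: $255,600; Becker: $179,800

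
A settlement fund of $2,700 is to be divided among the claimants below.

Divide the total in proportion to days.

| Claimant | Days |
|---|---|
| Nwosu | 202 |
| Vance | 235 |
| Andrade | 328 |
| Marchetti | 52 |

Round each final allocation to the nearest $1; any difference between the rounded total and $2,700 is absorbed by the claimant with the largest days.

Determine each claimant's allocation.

Nwosu: $668; Vance: $777; Andrade: $1,083; Marchetti: $172

Total days = 817.
Pro-rata amounts: Nwosu 202/817 × $2,700 = 667.56; Vance 235/817 × $2,700 = 776.62; Andrade 328/817 × $2,700 = 1,083.97; Marchetti 52/817 × $2,700 = 171.85.
Rounded to nearest $1: Nwosu $668; Vance $777; Andrade $1,084; Marchetti $172. Sum = $2,701.
Difference $2,700 − $2,701 = −$1 applied to largest days (Andrade): Andrade becomes $1,083.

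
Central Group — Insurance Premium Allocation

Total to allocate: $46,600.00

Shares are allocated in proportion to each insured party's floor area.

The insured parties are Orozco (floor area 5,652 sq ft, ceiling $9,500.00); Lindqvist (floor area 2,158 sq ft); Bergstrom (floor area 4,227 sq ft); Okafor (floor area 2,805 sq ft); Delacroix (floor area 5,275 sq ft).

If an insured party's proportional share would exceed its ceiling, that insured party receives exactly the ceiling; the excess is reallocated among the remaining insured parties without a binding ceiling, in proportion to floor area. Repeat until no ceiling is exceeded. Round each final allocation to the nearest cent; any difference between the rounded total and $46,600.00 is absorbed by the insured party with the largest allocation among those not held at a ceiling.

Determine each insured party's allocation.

Orozco: $9,500.00 | Lindqvist: $5,534.86 | Bergstrom: $10,841.46 | Okafor: $7,194.30 | Delacroix: $13,529.38

Total floor area = 20,117.
Unconstrained shares: Orozco 13,092.5685; Lindqvist 4,998.8965; Bergstrom 9,791.6290; Okafor 6,497.6388; Delacroix 12,219.2673.
Held at cap: Orozco ($9,500.00); remaining pool $37,100.00 reallocated over remaining floor area 14,465.
Redistributed shares: Lindqvist 5,534.8635 → $5,534.86; Bergstrom 10,841.4587 → $10,841.46; Okafor 7,194.2966 → $7,194.30; Delacroix 13,529.3813 → $13,529.38.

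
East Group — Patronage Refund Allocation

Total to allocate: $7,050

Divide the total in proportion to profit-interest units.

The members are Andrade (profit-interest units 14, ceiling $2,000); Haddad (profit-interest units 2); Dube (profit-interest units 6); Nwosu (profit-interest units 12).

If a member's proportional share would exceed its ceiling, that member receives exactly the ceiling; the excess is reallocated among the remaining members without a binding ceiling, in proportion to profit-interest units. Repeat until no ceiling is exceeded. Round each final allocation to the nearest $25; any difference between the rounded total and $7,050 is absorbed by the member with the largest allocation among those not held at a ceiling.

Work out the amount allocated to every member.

Total profit-interest units = 34.
Pro-rata shares before constraints: Andrade 2,902.94; Haddad 414.71; Dube 1,244.12; Nwosu 2,488.24.
Cap binds for Andrade ($2,000); balance $5,050 reallocated over remaining profit-interest units 20.
Shares after redistribution: Haddad 505.00 → $500; Dube 1,515.00 → $1,525; Nwosu 3,030.00 → $3,025.

Andrade: $2,000; Haddad: $500; Dube: $1,525; Nwosu: $3,025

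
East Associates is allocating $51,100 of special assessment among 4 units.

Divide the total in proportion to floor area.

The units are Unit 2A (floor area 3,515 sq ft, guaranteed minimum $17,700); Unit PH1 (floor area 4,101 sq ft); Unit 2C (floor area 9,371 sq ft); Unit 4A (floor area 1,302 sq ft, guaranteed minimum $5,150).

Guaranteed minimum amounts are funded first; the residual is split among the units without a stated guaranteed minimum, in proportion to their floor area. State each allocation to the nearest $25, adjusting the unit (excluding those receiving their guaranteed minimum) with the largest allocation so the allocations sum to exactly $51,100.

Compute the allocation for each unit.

Unit 2A: $17,700 · Unit PH1: $8,600 · Unit 2C: $19,650 · Unit 4A: $5,150

Fund the minimums — Unit 2A $17,700; Unit 4A $5,150. Balance $28,250.
Balance split over remaining floor area 13,472: Unit PH1 8,599.56 → $8,600; Unit 2C 19,650.44 → $19,650.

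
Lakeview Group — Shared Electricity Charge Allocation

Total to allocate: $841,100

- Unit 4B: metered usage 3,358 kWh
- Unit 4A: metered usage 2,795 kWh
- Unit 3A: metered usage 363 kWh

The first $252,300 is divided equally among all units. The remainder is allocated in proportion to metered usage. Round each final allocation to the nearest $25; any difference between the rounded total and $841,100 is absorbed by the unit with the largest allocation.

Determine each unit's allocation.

First tranche $252,300 split equally: $84,100 each.
Remainder $588,800 by metered usage (total 6,516): Unit 4B 303,436.22 → $303,425; Unit 4A 252,562.31 → $252,550; Unit 3A 32,801.47 → $32,800.
Rounding difference +$25 on remainder applied to Unit 4B.
Totals: Unit 4B $84,100 + $303,450 = $387,550; Unit 4A $84,100 + $252,550 = $336,650; Unit 3A $84,100 + $32,800 = $116,900.

Unit 4B: $387,550 · Unit 4A: $336,650 · Unit 3A: $116,900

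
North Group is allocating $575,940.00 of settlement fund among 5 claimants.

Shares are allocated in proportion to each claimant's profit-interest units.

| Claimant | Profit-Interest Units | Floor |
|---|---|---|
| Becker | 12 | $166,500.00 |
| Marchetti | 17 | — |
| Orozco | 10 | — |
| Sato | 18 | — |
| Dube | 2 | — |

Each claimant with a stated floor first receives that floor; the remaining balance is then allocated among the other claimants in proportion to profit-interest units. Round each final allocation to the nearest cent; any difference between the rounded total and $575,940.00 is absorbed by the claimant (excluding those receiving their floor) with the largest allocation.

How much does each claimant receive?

Fund the minimums — Becker $166,500.00. Remaining pool $409,440.00.
Remaining pool split over remaining profit-interest units 47: Marchetti 148,095.3191 → $148,095.32; Orozco 87,114.8936 → $87,114.89; Sato 156,806.8085 → $156,806.81; Dube 17,422.9787 → $17,422.98.

Becker: $166,500.00 | Marchetti: $148,095.32 | Orozco: $87,114.89 | Sato: $156,806.81 | Dube: $17,422.98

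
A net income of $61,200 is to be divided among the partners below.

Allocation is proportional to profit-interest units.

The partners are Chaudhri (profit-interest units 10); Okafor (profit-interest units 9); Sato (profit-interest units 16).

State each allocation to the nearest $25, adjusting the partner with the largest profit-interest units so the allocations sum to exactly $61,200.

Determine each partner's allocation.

Total profit-interest units = 35.
Proportional shares: Chaudhri 10/35 × $61,200 = 17,485.71; Okafor 9/35 × $61,200 = 15,737.14; Sato 16/35 × $61,200 = 27,977.14.
After rounding ($25): Chaudhri $17,475; Okafor $15,725; Sato $27,975. Sum = $61,175.
Difference $61,200 − $61,175 = +$25 applied to largest profit-interest units (Sato): Sato becomes $28,000.

Chaudhri: $17,475; Okafor: $15,725; Sato: $28,000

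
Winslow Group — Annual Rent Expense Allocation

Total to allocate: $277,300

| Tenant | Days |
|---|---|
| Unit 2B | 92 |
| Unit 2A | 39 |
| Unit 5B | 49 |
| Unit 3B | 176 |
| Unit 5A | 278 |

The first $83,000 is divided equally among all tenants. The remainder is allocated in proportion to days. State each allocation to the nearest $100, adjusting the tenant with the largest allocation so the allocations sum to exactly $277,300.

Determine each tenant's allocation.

Unit 2B: $44,800; Unit 2A: $28,600; Unit 5B: $31,600; Unit 3B: $70,500; Unit 5A: $101,800

Equal tier: $83,000 ÷ 5 = $16,600 apiece.
Remainder $194,300 by days (total 634): Unit 2B 28,194.95 → $28,200; Unit 2A 11,952.21 → $12,000; Unit 5B 15,016.88 → $15,000; Unit 3B 53,938.17 → $53,900; Unit 5A 85,197.79 → $85,200.
Totals: Unit 2B $16,600 + $28,200 = $44,800; Unit 2A $16,600 + $12,000 = $28,600; Unit 5B $16,600 + $15,000 = $31,600; Unit 3B $16,600 + $53,900 = $70,500; Unit 5A $16,600 + $85,200 = $101,800.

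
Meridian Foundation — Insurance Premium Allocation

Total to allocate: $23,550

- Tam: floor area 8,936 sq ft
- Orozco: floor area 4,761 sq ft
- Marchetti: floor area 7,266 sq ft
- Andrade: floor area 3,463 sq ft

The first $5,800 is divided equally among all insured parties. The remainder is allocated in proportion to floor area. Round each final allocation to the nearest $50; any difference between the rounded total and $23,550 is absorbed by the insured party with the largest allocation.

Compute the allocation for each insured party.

Tam: $7,950; Orozco: $4,900; Marchetti: $6,750; Andrade: $3,950

Equal tier: $5,800 ÷ 4 = $1,450 apiece.
Remainder $17,750 by floor area (total 24,426): Tam 6,493.65 → $6,500; Orozco 3,459.75 → $3,450; Marchetti 5,280.09 → $5,300; Andrade 2,516.51 → $2,500.
Totals: Tam $1,450 + $6,500 = $7,950; Orozco $1,450 + $3,450 = $4,900; Marchetti $1,450 + $5,300 = $6,750; Andrade $1,450 + $2,500 = $3,950.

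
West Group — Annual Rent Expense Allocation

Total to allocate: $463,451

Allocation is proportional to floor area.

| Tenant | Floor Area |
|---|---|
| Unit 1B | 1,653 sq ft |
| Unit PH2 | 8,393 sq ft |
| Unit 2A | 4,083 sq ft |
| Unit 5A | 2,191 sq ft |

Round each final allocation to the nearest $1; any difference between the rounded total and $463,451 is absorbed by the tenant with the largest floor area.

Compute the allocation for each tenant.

Unit 1B: $46,941; Unit PH2: $238,343; Unit 2A: $115,948; Unit 5A: $62,219

Total floor area = 16,320.
Proportional shares: Unit 1B 1,653/16,320 × $463,451 = 46,941.45; Unit PH2 8,393/16,320 × $463,451 = 238,342.17; Unit 2A 4,083/16,320 × $463,451 = 115,947.94; Unit 5A 2,191/16,320 × $463,451 = 62,219.43.
At nearest $1: Unit 1B $46,941; Unit PH2 $238,342; Unit 2A $115,948; Unit 5A $62,219. Sum = $463,450.
Difference $463,451 − $463,450 = +$1 applied to largest floor area (Unit PH2): Unit PH2 becomes $238,343.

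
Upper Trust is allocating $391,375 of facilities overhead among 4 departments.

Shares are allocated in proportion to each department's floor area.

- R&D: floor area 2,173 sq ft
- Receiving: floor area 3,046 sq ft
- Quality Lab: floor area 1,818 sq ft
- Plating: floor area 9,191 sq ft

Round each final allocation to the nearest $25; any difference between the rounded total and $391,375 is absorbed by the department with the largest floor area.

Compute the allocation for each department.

Sum of floor area: 16,228.
Raw shares: R&D 2,173/16,228 × $391,375 = 52,406.82; Receiving 3,046/16,228 × $391,375 = 73,461.19; Quality Lab 1,818/16,228 × $391,375 = 43,845.19; Plating 9,191/16,228 × $391,375 = 221,661.80.
Rounded to nearest $25: R&D $52,400; Receiving $73,450; Quality Lab $43,850; Plating $221,650. Sum = $391,350.
Difference $391,375 − $391,350 = +$25 applied to largest floor area (Plating): Plating becomes $221,675.

R&D: $52,400; Receiving: $73,450; Quality Lab: $43,850; Plating: $221,675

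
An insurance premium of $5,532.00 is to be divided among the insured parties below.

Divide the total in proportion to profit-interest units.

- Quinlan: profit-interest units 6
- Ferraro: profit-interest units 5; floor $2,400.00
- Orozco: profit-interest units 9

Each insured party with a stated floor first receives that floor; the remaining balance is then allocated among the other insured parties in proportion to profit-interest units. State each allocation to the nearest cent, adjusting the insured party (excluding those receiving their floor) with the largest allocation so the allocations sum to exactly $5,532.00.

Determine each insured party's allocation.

Minimums first: Ferraro $2,400.00. Remaining pool $3,132.00.
Remaining pool split over remaining profit-interest units 15: Quinlan 1,252.8000 → $1,252.80; Orozco 1,879.2000 → $1,879.20.

Quinlan: $1,252.80 | Ferraro: $2,400.00 | Orozco: $1,879.20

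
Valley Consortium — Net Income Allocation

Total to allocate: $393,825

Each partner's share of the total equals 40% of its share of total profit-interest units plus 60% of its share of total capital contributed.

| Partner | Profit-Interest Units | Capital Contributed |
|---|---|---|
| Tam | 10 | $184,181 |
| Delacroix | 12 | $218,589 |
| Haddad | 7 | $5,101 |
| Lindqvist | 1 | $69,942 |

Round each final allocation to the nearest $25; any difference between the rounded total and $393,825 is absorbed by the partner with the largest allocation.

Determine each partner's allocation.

Profit-interest units total 30; capital contributed total 477,813.
Composite weights (40% profit-interest units + 60% capital contributed): Tam 0.3646; Delacroix 0.4345; Haddad 0.0997; Lindqvist 0.1012.
Unrounded shares: Tam 143,593.85; Delacroix 171,111.80; Haddad 39,279.62; Lindqvist 39,839.73.
After rounding ($25): Tam $143,600; Delacroix $171,100; Haddad $39,275; Lindqvist $39,850. Sum = $393,825.
Rounded total matches; no reconciliation needed.

Tam: $143,600 · Delacroix: $171,100 · Haddad: $39,275 · Lindqvist: $39,850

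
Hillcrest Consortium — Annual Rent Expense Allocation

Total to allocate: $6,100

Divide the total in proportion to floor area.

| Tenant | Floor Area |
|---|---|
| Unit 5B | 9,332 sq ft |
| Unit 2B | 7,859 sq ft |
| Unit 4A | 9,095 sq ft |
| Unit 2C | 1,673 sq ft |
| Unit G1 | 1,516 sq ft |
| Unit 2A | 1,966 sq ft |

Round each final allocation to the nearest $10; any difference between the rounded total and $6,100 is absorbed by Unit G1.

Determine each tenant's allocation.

Total floor area = 31,441.
Pro-rata amounts: Unit 5B 9,332/31,441 × $6,100 = 1,810.54; Unit 2B 7,859/31,441 × $6,100 = 1,524.76; Unit 4A 9,095/31,441 × $6,100 = 1,764.56; Unit 2C 1,673/31,441 × $6,100 = 324.59; Unit G1 1,516/31,441 × $6,100 = 294.13; Unit 2A 1,966/31,441 × $6,100 = 381.43.
At nearest $10: Unit 5B $1,810; Unit 2B $1,520; Unit 4A $1,760; Unit 2C $320; Unit G1 $290; Unit 2A $380. Sum = $6,080.
Difference $6,100 − $6,080 = +$20 applied to Unit G1: Unit G1 becomes $310.

Unit 5B: $1,810; Unit 2B: $1,520; Unit 4A: $1,760; Unit 2C: $320; Unit G1: $310; Unit 2A: $380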